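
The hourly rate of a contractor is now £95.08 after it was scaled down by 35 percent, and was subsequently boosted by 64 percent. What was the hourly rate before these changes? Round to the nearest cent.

Undoing the 64% increase: £95.08 ÷ 1.64 ≈ £57.97561.
Undoing the 35% decrease: £57.97561 ÷ 0.65 ≈ £89.19.

£89.19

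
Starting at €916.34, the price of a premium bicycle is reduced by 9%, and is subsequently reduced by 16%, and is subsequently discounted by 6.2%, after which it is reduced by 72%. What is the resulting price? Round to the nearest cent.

€183.97

Each change multiplies by a factor: 0.91 × 0.84 × 0.938 × 0.28 = 0.200762016.
€916.34 × 0.200762016 = €183.96626574144 ≈ €183.97.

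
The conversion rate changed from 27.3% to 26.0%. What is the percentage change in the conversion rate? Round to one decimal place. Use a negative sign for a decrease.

The change is 26.0 − 27.3 = -1.3 percentage points.
Relative to the original 27.3%, that is -1.3 ÷ 27.3 ≈ -4.8%.

-4.8%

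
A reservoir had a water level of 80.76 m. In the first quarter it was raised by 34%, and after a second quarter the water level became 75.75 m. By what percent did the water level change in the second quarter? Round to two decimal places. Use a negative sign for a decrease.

After the first quarter: 80.76 × 1.34 = 108.2184.
Second-quarter multiplier: 75.75 ÷ 108.2184 ≈ 0.699973.
That is a change of -30.00%.

-30.00%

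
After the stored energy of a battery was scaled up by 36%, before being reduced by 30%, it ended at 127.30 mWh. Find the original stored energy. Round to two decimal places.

133.72 mWh

The overall multiplier applied was 1.36 × 0.7 = 0.952.
So the original stored energy was 127.30 ÷ 0.952 ≈ 133.72 mWh.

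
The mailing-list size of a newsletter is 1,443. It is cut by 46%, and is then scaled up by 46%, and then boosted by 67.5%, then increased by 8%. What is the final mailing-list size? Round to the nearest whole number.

Each change multiplies by a factor: 0.54 × 1.46 × 1.675 × 1.08 = 1.4262156.
1,443 × 1.4262156 = 2058.0291108 ≈ 2,058.

2,058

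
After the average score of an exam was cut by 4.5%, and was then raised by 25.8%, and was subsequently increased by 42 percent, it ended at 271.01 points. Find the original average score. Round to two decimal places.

158.86 points

Undoing the 42% increase: 271.01 ÷ 1.42 ≈ 190.852113.
Undoing the 25.8% increase: 190.852113 ÷ 1.258 ≈ 151.710742.
Undoing the 4.5% decrease: 151.710742 ÷ 0.955 ≈ 158.86 points.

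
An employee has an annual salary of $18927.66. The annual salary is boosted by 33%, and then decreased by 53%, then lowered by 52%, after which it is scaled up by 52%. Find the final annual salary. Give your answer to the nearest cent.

$8632.39

After the 33% increase: $18927.66 × 1.33 = $25173.7878.
After the 53% decrease: $25173.7878 × 0.47 = $11831.680266.
Apply the 52% decrease: $11831.680266 × 0.48 = $5679.20652768.
After the 52% increase: $5679.20652768 × 1.52 = $8632.3939220736 ≈ $8632.39.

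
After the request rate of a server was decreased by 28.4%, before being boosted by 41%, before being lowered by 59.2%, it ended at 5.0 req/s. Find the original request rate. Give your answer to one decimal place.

12.1 req/s

Undoing the 59.2% decrease: 5.0 ÷ 0.408 ≈ 12.254902.
Undoing the 41% increase: 12.254902 ÷ 1.41 ≈ 8.69142.
Undoing the 28.4% decrease: 8.69142 ÷ 0.716 ≈ 12.1 req/s.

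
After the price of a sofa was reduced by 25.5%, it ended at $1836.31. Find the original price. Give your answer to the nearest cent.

$2464.85

The overall multiplier applied was 0.745.
So the original price was $1836.31 ÷ 0.745 ≈ $2464.85.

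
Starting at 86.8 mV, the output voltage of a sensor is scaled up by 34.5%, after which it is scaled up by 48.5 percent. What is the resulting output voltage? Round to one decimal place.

After the 34.5% increase: 86.8 × 1.345 = 116.746.
After the 48.5% increase: 116.746 × 1.485 = 173.36781 ≈ 173.4.

173.4 mV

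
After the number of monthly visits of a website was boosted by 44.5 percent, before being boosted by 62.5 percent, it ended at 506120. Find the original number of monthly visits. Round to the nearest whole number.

The overall multiplier applied was 1.445 × 1.625 = 2.348125.
So the original number of monthly visits was 506120 ÷ 2.348125 ≈ 215542.

215542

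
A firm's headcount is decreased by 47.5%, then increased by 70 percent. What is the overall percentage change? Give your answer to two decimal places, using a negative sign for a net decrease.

The combined multiplier is 0.525 × 1.7 = 0.8925.
That corresponds to a decrease of 10.75%.

-10.75%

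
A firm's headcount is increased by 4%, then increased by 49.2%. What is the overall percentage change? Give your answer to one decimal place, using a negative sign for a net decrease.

55.2%

The combined multiplier is 1.04 × 1.492 = 1.55168.
That corresponds to an increase of 55.2%.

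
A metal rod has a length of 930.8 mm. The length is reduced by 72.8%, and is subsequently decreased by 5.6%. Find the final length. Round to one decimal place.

After the 72.8% decrease: 930.8 × 0.272 = 253.1776.
Apply the 5.6% decrease: 253.1776 × 0.944 = 238.9996544 ≈ 239.0.

239.0 mm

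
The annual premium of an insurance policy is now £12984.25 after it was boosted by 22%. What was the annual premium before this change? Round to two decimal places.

£10642.83

The overall multiplier applied was 1.22.
So the original annual premium was £12984.25 ÷ 1.22 ≈ £10642.83.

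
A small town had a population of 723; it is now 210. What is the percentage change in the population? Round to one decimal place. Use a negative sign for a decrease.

-71.0%

Change: 210 − 723 = -513.
Relative to the original: -513 ÷ 723 ≈ -71.0%.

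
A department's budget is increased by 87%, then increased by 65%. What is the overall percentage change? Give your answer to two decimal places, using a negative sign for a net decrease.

208.55%

The combined multiplier is 1.87 × 1.65 = 3.0855.
That corresponds to an increase of 208.55%.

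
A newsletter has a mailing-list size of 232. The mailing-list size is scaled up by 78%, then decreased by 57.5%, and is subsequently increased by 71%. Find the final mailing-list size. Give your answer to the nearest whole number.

300

After the 78% increase: 232 × 1.78 = 412.96.
After the 57.5% decrease: 412.96 × 0.425 = 175.508.
After the 71% increase: 175.508 × 1.71 = 300.11868 ≈ 300.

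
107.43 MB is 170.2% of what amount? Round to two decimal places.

107.43 MB ÷ 1.702 ≈ 63.12 MB.

63.12 MB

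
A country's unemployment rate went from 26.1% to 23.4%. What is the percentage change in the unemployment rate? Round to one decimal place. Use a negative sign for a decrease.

-10.3%

The change is 23.4 − 26.1 = -2.7 percentage points.
Relative to the original 26.1%, that is -2.7 ÷ 26.1 ≈ -10.3%.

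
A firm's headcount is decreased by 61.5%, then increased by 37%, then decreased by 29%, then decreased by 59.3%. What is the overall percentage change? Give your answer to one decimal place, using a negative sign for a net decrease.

-84.8%

A 61.5% decrease multiplies by 0.385.
Then a 37% increase: 0.385 × 1.37 = 0.52745.
Then a 29% decrease: 0.52745 × 0.71 = 0.3744895.
Then a 59.3% decrease: 0.3744895 × 0.407 = 0.1524172265.
Overall factor 0.1524172265, i.e. -84.8%.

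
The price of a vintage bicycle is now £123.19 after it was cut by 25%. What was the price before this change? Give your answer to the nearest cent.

The overall multiplier applied was 0.75.
So the original price was £123.19 ÷ 0.75 ≈ £164.25.

£164.25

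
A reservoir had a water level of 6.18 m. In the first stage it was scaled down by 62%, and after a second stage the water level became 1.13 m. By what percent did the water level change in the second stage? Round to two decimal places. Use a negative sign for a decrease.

-51.88%

After the first stage: 6.18 × 0.38 = 2.3484.
Second-stage multiplier: 1.13 ÷ 2.3484 ≈ 0.481179.
That is a change of -51.88%.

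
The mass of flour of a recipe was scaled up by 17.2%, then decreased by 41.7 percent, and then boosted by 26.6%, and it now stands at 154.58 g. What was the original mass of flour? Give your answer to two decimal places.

The overall multiplier applied was 1.172 × 0.583 × 1.266 = 0.865027416.
So the original mass of flour was 154.58 ÷ 0.865027416 ≈ 178.70 g.

178.70 g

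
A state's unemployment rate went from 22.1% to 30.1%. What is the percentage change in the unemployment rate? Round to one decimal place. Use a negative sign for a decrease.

36.2%

The change is 30.1 − 22.1 = 8.0 percentage points.
Relative to the original 22.1%, that is 8.0 ÷ 22.1 ≈ 36.2%.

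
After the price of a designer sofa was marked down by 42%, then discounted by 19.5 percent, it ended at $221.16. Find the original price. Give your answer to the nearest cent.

Undoing the 19.5% decrease: $221.16 ÷ 0.805 ≈ $274.732919.
Undoing the 42% decrease: $274.732919 ÷ 0.58 ≈ $473.68.

$473.68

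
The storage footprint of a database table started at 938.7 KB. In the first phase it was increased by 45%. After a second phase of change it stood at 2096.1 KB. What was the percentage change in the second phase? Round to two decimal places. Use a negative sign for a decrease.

54.00%

After the first phase: 938.7 × 1.45 = 1361.115.
Second-phase multiplier: 2096.1 ÷ 1361.115 ≈ 1.539987.
That is a change of 54.00%.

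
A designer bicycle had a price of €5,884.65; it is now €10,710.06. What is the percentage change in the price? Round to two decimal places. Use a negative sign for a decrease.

82.00%

Change: €10,710.06 − €5,884.65 = €4,825.41.
Relative to the original: €4,825.41 ÷ €5,884.65 ≈ 82.00%.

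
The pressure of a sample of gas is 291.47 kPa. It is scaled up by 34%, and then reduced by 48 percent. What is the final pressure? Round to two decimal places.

34% increase: 291.47 × 1.34 = 390.5698.
After the 48% decrease: 390.5698 × 0.52 = 203.096296 ≈ 203.10.

203.10 kPa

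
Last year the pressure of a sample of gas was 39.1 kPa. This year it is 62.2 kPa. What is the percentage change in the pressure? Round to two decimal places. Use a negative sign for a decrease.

Change: 62.2 − 39.1 = 23.1.
Relative to the original: 23.1 ÷ 39.1 ≈ 59.08%.

59.08%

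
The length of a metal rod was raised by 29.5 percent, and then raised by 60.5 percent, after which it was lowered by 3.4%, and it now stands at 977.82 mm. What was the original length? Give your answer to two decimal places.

The overall multiplier applied was 1.295 × 1.605 × 0.966 = 2.00780685.
So the original length was 977.82 ÷ 2.00780685 ≈ 487.01 mm.

487.01 mm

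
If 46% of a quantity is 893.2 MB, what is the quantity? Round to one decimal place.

893.2 MB ÷ 0.46 ≈ 1,941.7 MB.

1,941.7 MB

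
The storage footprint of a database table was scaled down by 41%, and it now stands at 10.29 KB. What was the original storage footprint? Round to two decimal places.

The overall multiplier applied was 0.59.
So the original storage footprint was 10.29 ÷ 0.59 ≈ 17.44 KB.

17.44 KB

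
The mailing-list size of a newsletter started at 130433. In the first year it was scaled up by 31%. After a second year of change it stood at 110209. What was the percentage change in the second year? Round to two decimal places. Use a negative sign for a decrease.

-35.50%

After the first year: 130433 × 1.31 = 170867.23.
Second-year multiplier: 110209 ÷ 170867.23 ≈ 0.644998.
That is a change of -35.50%.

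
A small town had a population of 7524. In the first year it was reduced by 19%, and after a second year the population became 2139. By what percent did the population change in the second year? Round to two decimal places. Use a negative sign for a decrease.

-64.90%

After the first year: 7524 × 0.81 = 6094.44.
Second-year multiplier: 2139 ÷ 6094.44 ≈ 0.350976.
That is a change of -64.90%.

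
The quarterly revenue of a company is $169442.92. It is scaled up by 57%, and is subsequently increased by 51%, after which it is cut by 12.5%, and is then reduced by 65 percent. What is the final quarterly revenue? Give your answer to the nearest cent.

$123020.11

Each change multiplies by a factor: 1.57 × 1.51 × 0.875 × 0.35 = 0.726026875.
$169442.92 × 0.726026875 = $123020.113698475 ≈ $123020.11.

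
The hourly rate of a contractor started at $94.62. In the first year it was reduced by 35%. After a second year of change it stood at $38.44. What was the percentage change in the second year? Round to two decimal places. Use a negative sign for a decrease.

-37.50%

After the first year: $94.62 × 0.65 = $61.503.
Second-year multiplier: $38.44 ÷ $61.503 ≈ 0.62501.
That is a change of -37.50%.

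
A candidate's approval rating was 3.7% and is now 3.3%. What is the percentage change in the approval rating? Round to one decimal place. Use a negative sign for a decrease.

-10.8%

The change is 3.3 − 3.7 = -0.4 percentage points.
Relative to the original 3.7%, that is -0.4 ÷ 3.7 ≈ -10.8%.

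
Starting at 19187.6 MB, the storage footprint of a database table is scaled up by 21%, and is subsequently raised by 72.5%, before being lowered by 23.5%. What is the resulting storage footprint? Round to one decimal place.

30637.7 MB

21% increase: 19187.6 × 1.21 = 23216.996.
After the 72.5% increase: 23216.996 × 1.725 = 40049.3181.
23.5% decrease: 40049.3181 × 0.765 = 30637.7283465 ≈ 30637.7.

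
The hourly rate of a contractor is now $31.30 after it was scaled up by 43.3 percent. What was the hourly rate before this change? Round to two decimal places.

The overall multiplier applied was 1.433.
So the original hourly rate was $31.30 ÷ 1.433 ≈ $21.84.

$21.84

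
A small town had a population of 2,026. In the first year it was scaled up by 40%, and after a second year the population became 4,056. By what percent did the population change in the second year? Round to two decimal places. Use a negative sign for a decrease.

After the first year: 2,026 × 1.4 = 2836.4.
Second-year multiplier: 4,056 ÷ 2836.4 ≈ 1.429982.
That is a change of 43.00%.

43.00%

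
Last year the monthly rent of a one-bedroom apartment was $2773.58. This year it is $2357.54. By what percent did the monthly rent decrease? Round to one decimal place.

15.0%

Change: $2357.54 − $2773.58 = -$416.04.
Relative to the original: -$416.04 ÷ $2773.58 ≈ -15.0%.
So the monthly rent decreased by 15.0%.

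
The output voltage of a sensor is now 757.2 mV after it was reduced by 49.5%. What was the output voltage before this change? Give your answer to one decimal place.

1,499.4 mV

The overall multiplier applied was 0.505.
So the original output voltage was 757.2 ÷ 0.505 ≈ 1,499.4 mV.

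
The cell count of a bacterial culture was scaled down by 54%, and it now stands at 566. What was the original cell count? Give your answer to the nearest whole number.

The overall multiplier applied was 0.46.
So the original cell count was 566 ÷ 0.46 ≈ 1230.

1230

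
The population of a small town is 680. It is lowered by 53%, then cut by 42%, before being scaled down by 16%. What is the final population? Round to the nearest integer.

156

Each change multiplies by a factor: 0.47 × 0.58 × 0.84 = 0.228984.
680 × 0.228984 = 155.70912 ≈ 156.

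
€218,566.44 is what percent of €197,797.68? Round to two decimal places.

110.50%

€218,566.44 ÷ €197,797.68 ≈ 110.50%.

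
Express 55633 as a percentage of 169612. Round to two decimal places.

55633 ÷ 169612 ≈ 32.80%.

32.80%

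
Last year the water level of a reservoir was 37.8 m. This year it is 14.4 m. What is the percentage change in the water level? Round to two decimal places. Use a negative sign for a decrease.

-61.90%

Change: 14.4 − 37.8 = -23.4.
Relative to the original: -23.4 ÷ 37.8 ≈ -61.90%.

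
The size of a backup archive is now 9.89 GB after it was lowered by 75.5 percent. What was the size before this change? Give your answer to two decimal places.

The overall multiplier applied was 0.245.
So the original size was 9.89 ÷ 0.245 ≈ 40.37 GB.

40.37 GB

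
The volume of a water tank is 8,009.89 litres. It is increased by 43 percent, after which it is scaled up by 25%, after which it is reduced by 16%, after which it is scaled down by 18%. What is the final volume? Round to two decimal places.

After the 43% increase: 8,009.89 × 1.43 = 11454.1427.
25% increase: 11454.1427 × 1.25 = 14317.678375.
Apply the 16% decrease: 14317.678375 × 0.84 = 12026.849835.
Apply the 18% decrease: 12026.849835 × 0.82 = 9862.0168647 ≈ 9,862.02.

9,862.02 litres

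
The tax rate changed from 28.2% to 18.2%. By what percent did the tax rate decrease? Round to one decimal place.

35.5%

The change is 18.2 − 28.2 = -10.0 percentage points.
Relative to the original 28.2%, that is -10.0 ÷ 28.2 ≈ -35.5%.
So the tax rate fell by 35.5%.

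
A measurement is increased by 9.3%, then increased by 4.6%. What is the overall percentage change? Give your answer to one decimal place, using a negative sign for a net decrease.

A 9.3% increase multiplies by 1.093.
Then a 4.6% increase: 1.093 × 1.046 = 1.143278.
Overall factor 1.143278, i.e. 14.3%.

14.3%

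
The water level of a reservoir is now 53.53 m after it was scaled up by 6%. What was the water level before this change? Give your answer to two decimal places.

The overall multiplier applied was 1.06.
So the original water level was 53.53 ÷ 1.06 = 50.50 m.

50.50 m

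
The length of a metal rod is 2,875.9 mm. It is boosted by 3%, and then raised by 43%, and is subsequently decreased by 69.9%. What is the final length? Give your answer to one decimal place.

1,275.0 mm

Each change multiplies by a factor: 1.03 × 1.43 × 0.301 = 0.4433429.
2,875.9 × 0.4433429 = 1275.00984611 ≈ 1,275.0.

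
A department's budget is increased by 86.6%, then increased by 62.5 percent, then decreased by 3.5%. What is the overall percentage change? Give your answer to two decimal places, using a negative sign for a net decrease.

192.61%

The combined multiplier is 1.866 × 1.625 × 0.965 = 2.92612125.
That corresponds to an increase of 192.61%.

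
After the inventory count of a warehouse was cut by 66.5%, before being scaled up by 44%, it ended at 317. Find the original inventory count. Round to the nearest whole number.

Undoing the 44% increase: 317 ÷ 1.44 ≈ 220.138889.
Undoing the 66.5% decrease: 220.138889 ÷ 0.335 ≈ 657.

657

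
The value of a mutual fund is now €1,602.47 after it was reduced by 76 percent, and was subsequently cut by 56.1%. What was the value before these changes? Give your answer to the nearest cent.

€15,209.47

Undoing the 56.1% decrease: €1,602.47 ÷ 0.439 ≈ €3650.273349.
Undoing the 76% decrease: €3650.273349 ÷ 0.24 ≈ €15,209.47.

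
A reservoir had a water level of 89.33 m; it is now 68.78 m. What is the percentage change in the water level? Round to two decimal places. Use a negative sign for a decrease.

-23.00%

Change: 68.78 − 89.33 = -20.55.
Relative to the original: -20.55 ÷ 89.33 ≈ -23.00%.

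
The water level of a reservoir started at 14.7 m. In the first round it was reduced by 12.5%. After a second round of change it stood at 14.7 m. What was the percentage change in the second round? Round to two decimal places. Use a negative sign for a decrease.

14.29%

After the first round: 14.7 × 0.875 = 12.8625.
Second-round multiplier: 14.7 ÷ 12.8625 ≈ 1.142857.
That is a change of 14.29%.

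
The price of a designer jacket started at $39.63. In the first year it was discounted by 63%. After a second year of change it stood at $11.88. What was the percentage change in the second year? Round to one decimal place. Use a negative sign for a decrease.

After the first year: $39.63 × 0.37 = $14.6631.
Second-year multiplier: $11.88 ÷ $14.6631 ≈ 0.8102.
That is a change of -19.0%.

-19.0%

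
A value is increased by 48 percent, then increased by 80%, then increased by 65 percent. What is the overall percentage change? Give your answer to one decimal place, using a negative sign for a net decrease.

339.6%

The combined multiplier is 1.48 × 1.8 × 1.65 = 4.3956.
That corresponds to an increase of 339.6%.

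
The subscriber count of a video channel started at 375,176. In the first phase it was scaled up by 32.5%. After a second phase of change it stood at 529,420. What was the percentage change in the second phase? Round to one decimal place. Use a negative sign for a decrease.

6.5%

After the first phase: 375,176 × 1.325 = 497108.2.
Second-phase multiplier: 529,420 ÷ 497108.2 ≈ 1.065.
That is a change of 6.5%.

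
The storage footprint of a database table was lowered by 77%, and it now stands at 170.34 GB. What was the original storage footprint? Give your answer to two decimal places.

740.61 GB

The overall multiplier applied was 0.23.
So the original storage footprint was 170.34 ÷ 0.23 ≈ 740.61 GB.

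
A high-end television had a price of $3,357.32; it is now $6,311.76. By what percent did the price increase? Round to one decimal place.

Change: $6,311.76 − $3,357.32 = $2,954.44.
Relative to the original: $2,954.44 ÷ $3,357.32 ≈ 88.0%.
So the price increased by 88.0%.

88.0%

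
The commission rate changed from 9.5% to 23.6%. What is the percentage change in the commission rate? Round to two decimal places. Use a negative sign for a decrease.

The change is 23.6 − 9.5 = 14.1 percentage points.
Relative to the original 9.5%, that is 14.1 ÷ 9.5 ≈ 148.42%.

148.42%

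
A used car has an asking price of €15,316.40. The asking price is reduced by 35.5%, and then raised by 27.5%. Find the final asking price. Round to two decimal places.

€12,595.82

Apply the 35.5% decrease: €15,316.40 × 0.645 = €9879.078.
After the 27.5% increase: €9879.078 × 1.275 = €12595.82445 ≈ €12,595.82.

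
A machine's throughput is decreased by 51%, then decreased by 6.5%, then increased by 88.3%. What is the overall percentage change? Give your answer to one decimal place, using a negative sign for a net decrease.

A 51% decrease multiplies by 0.49.
Then a 6.5% decrease: 0.49 × 0.935 = 0.45815.
Then an 88.3% increase: 0.45815 × 1.883 = 0.86269645.
Overall factor 0.86269645, i.e. -13.7%.

-13.7%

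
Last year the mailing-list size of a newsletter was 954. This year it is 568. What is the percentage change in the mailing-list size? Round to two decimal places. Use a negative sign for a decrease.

-40.46%

Change: 568 − 954 = -386.
Relative to the original: -386 ÷ 954 ≈ -40.46%.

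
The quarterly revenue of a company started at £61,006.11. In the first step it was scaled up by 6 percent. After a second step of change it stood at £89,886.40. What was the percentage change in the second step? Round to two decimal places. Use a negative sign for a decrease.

After the first step: £61,006.11 × 1.06 = £64666.4766.
Second-step multiplier: £89,886.40 ÷ £64666.4766 ≈ 1.39.
That is a change of 39.00%.

39.00%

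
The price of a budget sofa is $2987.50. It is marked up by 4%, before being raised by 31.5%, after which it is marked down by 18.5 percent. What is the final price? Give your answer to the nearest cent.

$3329.85

4% increase: $2987.50 × 1.04 = $3107.
31.5% increase: $3107 × 1.315 = $4085.705.
After the 18.5% decrease: $4085.705 × 0.815 = $3329.849575 ≈ $3329.85.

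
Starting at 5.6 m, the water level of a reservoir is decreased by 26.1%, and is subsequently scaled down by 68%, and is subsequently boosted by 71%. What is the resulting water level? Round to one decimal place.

After the 26.1% decrease: 5.6 × 0.739 = 4.1384.
After the 68% decrease: 4.1384 × 0.32 = 1.324288.
After the 71% increase: 1.324288 × 1.71 = 2.26453248 ≈ 2.3.

2.3 m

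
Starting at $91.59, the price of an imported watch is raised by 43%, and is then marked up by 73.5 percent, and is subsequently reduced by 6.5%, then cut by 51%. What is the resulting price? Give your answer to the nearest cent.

Each change multiplies by a factor: 1.43 × 1.735 × 0.935 × 0.49 = 1.1366930575.
$91.59 × 1.1366930575 = $104.109717136425 ≈ $104.11.

$104.11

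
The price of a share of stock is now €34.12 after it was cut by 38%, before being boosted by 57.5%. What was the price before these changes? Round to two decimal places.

€34.94

Undoing the 57.5% increase: €34.12 ÷ 1.575 ≈ €21.663492.
Undoing the 38% decrease: €21.663492 ÷ 0.62 ≈ €34.94.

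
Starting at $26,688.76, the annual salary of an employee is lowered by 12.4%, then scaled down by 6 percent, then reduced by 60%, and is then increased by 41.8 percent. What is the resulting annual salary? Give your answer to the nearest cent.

$12,465.12

Apply the 12.4% decrease: $26,688.76 × 0.876 = $23379.35376.
Apply the 6% decrease: $23379.35376 × 0.94 = $21976.5925344.
60% decrease: $21976.5925344 × 0.4 = $8790.63701376.
Apply the 41.8% increase: $8790.63701376 × 1.418 = $12465.12328551168 ≈ $12,465.12.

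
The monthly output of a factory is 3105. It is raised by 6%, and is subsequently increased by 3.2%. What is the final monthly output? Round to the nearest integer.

6% increase: 3105 × 1.06 = 3291.3.
3.2% increase: 3291.3 × 1.032 = 3396.6216 ≈ 3397.

3397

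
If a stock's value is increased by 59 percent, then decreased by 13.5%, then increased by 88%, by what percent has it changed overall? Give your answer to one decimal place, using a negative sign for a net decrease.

158.6%

A 59% increase multiplies by 1.59.
Then a 13.5% decrease: 1.59 × 0.865 = 1.37535.
Then an 88% increase: 1.37535 × 1.88 = 2.585658.
Overall factor 2.585658, i.e. 158.6%.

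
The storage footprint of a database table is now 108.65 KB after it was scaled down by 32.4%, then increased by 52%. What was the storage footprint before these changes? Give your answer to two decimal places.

Undoing the 52% increase: 108.65 ÷ 1.52 ≈ 71.480263.
Undoing the 32.4% decrease: 71.480263 ÷ 0.676 ≈ 105.74 KB.

105.74 KB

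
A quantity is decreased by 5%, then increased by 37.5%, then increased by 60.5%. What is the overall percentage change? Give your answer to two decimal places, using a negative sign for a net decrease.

A 5% decrease multiplies by 0.95.
Then a 37.5% increase: 0.95 × 1.375 = 1.30625.
Then a 60.5% increase: 1.30625 × 1.605 = 2.09653125.
Overall factor 2.09653125, i.e. 109.65%.

109.65%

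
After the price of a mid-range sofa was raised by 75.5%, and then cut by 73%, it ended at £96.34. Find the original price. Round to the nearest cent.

£203.31

The overall multiplier applied was 1.755 × 0.27 = 0.47385.
So the original price was £96.34 ÷ 0.47385 ≈ £203.31.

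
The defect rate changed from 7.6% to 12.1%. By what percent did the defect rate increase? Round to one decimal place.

The change is 12.1 − 7.6 = 4.5 percentage points.
Relative to the original 7.6%, that is 4.5 ÷ 7.6 ≈ 59.2%.
So the defect rate rose by 59.2%.

59.2%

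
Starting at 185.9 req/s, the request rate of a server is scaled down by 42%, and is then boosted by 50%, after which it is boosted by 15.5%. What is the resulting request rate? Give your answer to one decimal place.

Apply the 42% decrease: 185.9 × 0.58 = 107.822.
50% increase: 107.822 × 1.5 = 161.733.
15.5% increase: 161.733 × 1.155 = 186.801615 ≈ 186.8.

186.8 req/s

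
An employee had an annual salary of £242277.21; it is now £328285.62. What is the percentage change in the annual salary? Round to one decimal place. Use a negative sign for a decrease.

35.5%

Change: £328285.62 − £242277.21 = £86008.41.
Relative to the original: £86008.41 ÷ £242277.21 ≈ 35.5%.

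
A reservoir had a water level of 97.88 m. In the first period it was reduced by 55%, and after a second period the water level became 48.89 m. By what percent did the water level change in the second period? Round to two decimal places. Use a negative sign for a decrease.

11.00%

After the first period: 97.88 × 0.45 = 44.046.
Second-period multiplier: 48.89 ÷ 44.046 ≈ 1.109976.
That is a change of 11.00%.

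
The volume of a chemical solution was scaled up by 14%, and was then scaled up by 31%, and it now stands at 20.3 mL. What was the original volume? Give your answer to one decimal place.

Undoing the 31% increase: 20.3 ÷ 1.31 ≈ 15.496183.
Undoing the 14% increase: 15.496183 ÷ 1.14 ≈ 13.6 mL.

13.6 mL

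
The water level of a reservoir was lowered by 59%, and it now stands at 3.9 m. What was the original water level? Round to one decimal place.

The overall multiplier applied was 0.41.
So the original water level was 3.9 ÷ 0.41 ≈ 9.5 m.

9.5 m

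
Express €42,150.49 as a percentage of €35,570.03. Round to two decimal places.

118.50%

€42,150.49 ÷ €35,570.03 ≈ 118.50%.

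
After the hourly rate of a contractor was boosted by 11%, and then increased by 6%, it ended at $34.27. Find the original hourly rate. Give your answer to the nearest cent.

The overall multiplier applied was 1.11 × 1.06 = 1.1766.
So the original hourly rate was $34.27 ÷ 1.1766 ≈ $29.13.

$29.13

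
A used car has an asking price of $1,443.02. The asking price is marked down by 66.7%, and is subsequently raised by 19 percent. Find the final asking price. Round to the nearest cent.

$571.83

Each change multiplies by a factor: 0.333 × 1.19 = 0.39627.
$1,443.02 × 0.39627 = $571.8255354 ≈ $571.83.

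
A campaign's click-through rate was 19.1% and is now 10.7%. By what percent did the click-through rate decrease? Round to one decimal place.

44.0%

The change is 10.7 − 19.1 = -8.4 percentage points.
Relative to the original 19.1%, that is -8.4 ÷ 19.1 ≈ -44.0%.
So the click-through rate fell by 44.0%.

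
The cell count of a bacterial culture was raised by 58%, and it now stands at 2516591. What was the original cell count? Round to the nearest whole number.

The overall multiplier applied was 1.58.
So the original cell count was 2516591 ÷ 1.58 ≈ 1592779.

1592779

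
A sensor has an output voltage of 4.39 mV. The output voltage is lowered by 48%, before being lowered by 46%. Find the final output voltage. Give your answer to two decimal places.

1.23 mV

Each change multiplies by a factor: 0.52 × 0.54 = 0.2808.
4.39 × 0.2808 = 1.232712 ≈ 1.23.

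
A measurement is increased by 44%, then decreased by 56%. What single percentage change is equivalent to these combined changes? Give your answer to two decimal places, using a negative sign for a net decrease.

-36.64%

The combined multiplier is 1.44 × 0.44 = 0.6336.
That corresponds to a decrease of 36.64%.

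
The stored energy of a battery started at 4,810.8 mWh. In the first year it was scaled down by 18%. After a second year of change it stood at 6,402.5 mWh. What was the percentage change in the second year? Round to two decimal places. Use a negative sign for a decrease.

After the first year: 4,810.8 × 0.82 = 3944.856.
Second-year multiplier: 6,402.5 ÷ 3944.856 ≈ 1.623.
That is a change of 62.30%.

62.30%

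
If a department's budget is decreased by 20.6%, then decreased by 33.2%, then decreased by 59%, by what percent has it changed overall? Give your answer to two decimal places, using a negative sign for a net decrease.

-78.25%

A 20.6% decrease multiplies by 0.794.
Then a 33.2% decrease: 0.794 × 0.668 = 0.530392.
Then a 59% decrease: 0.530392 × 0.41 = 0.21746072.
Overall factor 0.21746072, i.e. -78.25%.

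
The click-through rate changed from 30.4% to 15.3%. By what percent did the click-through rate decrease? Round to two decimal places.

The change is 15.3 − 30.4 = -15.1 percentage points.
Relative to the original 30.4%, that is -15.1 ÷ 30.4 ≈ -49.67%.
So the click-through rate fell by 49.67%.

49.67%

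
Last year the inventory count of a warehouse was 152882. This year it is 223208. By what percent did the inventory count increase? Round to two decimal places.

46.00%

Change: 223208 − 152882 = 70326.
Relative to the original: 70326 ÷ 152882 ≈ 46.00%.
So the inventory count increased by 46.00%.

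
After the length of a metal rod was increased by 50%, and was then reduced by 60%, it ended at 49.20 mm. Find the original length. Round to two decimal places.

Undoing the 60% decrease: 49.20 ÷ 0.4 = 123.
Undoing the 50% increase: 123 ÷ 1.5 = 82.00 mm.

82.00 mm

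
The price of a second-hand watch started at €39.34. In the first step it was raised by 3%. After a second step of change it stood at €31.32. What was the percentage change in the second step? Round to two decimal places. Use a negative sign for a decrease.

-22.71%

After the first step: €39.34 × 1.03 = €40.5202.
Second-step multiplier: €31.32 ÷ €40.5202 ≈ 0.772948.
That is a change of -22.71%.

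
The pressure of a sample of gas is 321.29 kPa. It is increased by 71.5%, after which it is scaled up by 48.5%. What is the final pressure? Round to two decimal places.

818.25 kPa

71.5% increase: 321.29 × 1.715 = 551.01235.
After the 48.5% increase: 551.01235 × 1.485 = 818.25333975 ≈ 818.25.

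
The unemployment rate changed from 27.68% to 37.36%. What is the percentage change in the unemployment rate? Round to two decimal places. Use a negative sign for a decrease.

34.97%

The change is 37.36 − 27.68 = 9.68 percentage points.
Relative to the original 27.68%, that is 9.68 ÷ 27.68 ≈ 34.97%.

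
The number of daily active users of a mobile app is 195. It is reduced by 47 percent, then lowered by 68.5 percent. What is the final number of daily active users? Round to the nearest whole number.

47% decrease: 195 × 0.53 = 103.35.
68.5% decrease: 103.35 × 0.315 = 32.55525 ≈ 33.

33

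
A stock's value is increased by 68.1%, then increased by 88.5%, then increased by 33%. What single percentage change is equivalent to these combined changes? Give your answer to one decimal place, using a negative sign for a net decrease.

The combined multiplier is 1.681 × 1.885 × 1.33 = 4.21435105.
That corresponds to an increase of 321.4%.

321.4%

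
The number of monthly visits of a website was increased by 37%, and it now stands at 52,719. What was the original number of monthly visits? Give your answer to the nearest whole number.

The overall multiplier applied was 1.37.
So the original number of monthly visits was 52,719 ÷ 1.37 ≈ 38,481.

38,481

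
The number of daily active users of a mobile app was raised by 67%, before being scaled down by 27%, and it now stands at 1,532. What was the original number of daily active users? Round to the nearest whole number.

Undoing the 27% decrease: 1,532 ÷ 0.73 ≈ 2098.630137.
Undoing the 67% increase: 2098.630137 ÷ 1.67 ≈ 1,257.

1,257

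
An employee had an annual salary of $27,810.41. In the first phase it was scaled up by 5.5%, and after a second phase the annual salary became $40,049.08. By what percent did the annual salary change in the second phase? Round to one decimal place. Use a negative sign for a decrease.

After the first phase: $27,810.41 × 1.055 = $29339.98255.
Second-phase multiplier: $40,049.08 ÷ $29339.98255 ≈ 1.365.
That is a change of 36.5%.

36.5%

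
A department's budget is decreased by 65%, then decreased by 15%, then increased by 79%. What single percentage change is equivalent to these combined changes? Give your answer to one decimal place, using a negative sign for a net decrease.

-46.7%

A 65% decrease multiplies by 0.35.
Then a 15% decrease: 0.35 × 0.85 = 0.2975.
Then a 79% increase: 0.2975 × 1.79 = 0.532525.
Overall factor 0.532525, i.e. -46.7%.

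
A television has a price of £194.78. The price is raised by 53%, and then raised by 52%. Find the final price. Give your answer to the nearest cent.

£452.98

Each change multiplies by a factor: 1.53 × 1.52 = 2.3256.
£194.78 × 2.3256 = £452.980368 ≈ £452.98.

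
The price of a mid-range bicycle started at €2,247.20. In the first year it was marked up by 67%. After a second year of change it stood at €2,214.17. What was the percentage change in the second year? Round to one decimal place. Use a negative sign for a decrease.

After the first year: €2,247.20 × 1.67 = €3752.824.
Second-year multiplier: €2,214.17 ÷ €3752.824 ≈ 0.59.
That is a change of -41.0%.

-41.0%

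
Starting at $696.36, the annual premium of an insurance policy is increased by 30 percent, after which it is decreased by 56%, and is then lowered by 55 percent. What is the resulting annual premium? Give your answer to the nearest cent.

$179.24

30% increase: $696.36 × 1.3 = $905.268.
After the 56% decrease: $905.268 × 0.44 = $398.31792.
55% decrease: $398.31792 × 0.45 = $179.243064 ≈ $179.24.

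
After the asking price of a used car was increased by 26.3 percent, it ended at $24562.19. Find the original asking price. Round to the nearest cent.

$19447.50

The overall multiplier applied was 1.263.
So the original asking price was $24562.19 ÷ 1.263 ≈ $19447.50.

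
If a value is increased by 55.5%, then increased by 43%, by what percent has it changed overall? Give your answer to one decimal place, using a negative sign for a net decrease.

122.4%

A 55.5% increase multiplies by 1.555.
Then a 43% increase: 1.555 × 1.43 = 2.22365.
Overall factor 2.22365, i.e. 122.4%.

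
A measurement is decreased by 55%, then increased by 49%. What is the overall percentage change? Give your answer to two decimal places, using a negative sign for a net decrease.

-32.95%

The combined multiplier is 0.45 × 1.49 = 0.6705.
That corresponds to a decrease of 32.95%.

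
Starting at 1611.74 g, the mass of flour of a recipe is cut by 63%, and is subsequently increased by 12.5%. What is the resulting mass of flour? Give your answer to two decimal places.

670.89 g

Apply the 63% decrease: 1611.74 × 0.37 = 596.3438.
Apply the 12.5% increase: 596.3438 × 1.125 = 670.886775 ≈ 670.89.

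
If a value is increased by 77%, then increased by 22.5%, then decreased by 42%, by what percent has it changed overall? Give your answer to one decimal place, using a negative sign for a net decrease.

The combined multiplier is 1.77 × 1.225 × 0.58 = 1.257585.
That corresponds to an increase of 25.8%.

25.8%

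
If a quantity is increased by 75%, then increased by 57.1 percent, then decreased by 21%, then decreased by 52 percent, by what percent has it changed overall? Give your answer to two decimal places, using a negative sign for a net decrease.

4.25%

The combined multiplier is 1.75 × 1.571 × 0.79 × 0.48 = 1.0425156.
That corresponds to an increase of 4.25%.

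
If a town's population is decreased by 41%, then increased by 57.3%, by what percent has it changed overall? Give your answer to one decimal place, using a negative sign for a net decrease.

-7.2%

The combined multiplier is 0.59 × 1.573 = 0.92807.
That corresponds to a decrease of 7.2%.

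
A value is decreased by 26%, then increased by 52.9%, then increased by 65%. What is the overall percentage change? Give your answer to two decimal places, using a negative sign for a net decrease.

The combined multiplier is 0.74 × 1.529 × 1.65 = 1.866909.
That corresponds to an increase of 86.69%.

86.69%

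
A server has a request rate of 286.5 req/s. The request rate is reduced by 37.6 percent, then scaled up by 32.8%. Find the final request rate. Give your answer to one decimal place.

Each change multiplies by a factor: 0.624 × 1.328 = 0.828672.
286.5 × 0.828672 = 237.414528 ≈ 237.4.

237.4 req/s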